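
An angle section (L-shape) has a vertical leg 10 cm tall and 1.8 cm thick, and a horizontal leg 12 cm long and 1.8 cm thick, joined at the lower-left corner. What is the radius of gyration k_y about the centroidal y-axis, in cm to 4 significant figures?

k_y ≈ 3.676 cm

Split into non-overlapping primitives; take the origin at the lower-left of the bounding box.
Vertical leg: 1.8 × 10, A = 18 cm², x = 0.9 cm, Ī = 4.86 cm⁴.
Horizontal leg (remainder): 10.2 × 1.8, A = 18.36 cm², x = 6.9 cm, Ī = 159.181 cm⁴.
Centroid: x̄ = ΣA·x / ΣA = 3.9297 cm.
Transfer each piece to the centroidal y-axis using Ī + A·d² with d = x − 3.9297:
  vertical leg: d = -3.0297 cm → contributes +170.084 cm⁴
  horizontal leg (remainder): d = 2.9703 cm → contributes +321.165 cm⁴
Total I = 491.249 cm⁴.
Radius of gyration: k = √(I/A) = √(491.249 / 36.36) = 3.67569 cm.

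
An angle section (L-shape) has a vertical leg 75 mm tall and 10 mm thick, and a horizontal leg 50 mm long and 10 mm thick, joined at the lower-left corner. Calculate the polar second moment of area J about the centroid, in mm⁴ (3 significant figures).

Treat the section as a set of non-overlapping primitives; coordinates are from the bounding-box lower-left.
Vertical leg: 10 × 75, A = 750 mm², y = 37.5 mm, Ī = 351 563 mm⁴.
Horizontal leg (remainder): 40 × 10, A = 400 mm², y = 5 mm, Ī = 3333.3 mm⁴.
Centroid: ȳ = ΣA·y / ΣA = 26.196 mm.
Transfer each piece to the centroidal x-axis using Ī + A·d² with d = y − 26.196:
  vertical leg: d = 11.304 mm → contributes +447 404 mm⁴
  horizontal leg (remainder): d = -21.196 mm → contributes +183 036 mm⁴
Total I = 630 439 mm⁴.
For the y-axis: x̄ = 13.696 mm.
Repeating about the centroidal y-axis gives I_y = 222 627 mm⁴.
Polar second moment: J = I_x + I_y = 853 066 mm⁴.

J ≈ 8.53 × 10⁵ mm⁴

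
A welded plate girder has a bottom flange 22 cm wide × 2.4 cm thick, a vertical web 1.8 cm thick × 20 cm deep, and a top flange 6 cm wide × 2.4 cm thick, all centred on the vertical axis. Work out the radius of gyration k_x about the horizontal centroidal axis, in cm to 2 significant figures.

k_x ≈ 8.7 cm

Treat the section as a set of non-overlapping primitives; coordinates are from the bounding-box lower-left.
Bottom plate: 22 × 2.4, A = 52.8 cm², y = 1.2 cm, Ī = 25.34 cm⁴.
Web plate: 1.8 × 20, A = 36 cm², y = 12.4 cm, Ī = 1 200 cm⁴.
Top plate: 6 × 2.4, A = 14.4 cm², y = 23.6 cm, Ī = 6.912 cm⁴.
Centroid: ȳ = ΣA·y / ΣA = 8.233 cm.
Transfer each piece to the horizontal centroidal axis using Ī + A·d² with d = y − 8.233:
  bottom plate: d = -7.033 cm → contributes +2 637 cm⁴
  web plate: d = 4.167 cm → contributes +1 825 cm⁴
  top plate: d = 15.37 cm → contributes +3 408 cm⁴
Total I = 7 869 cm⁴.
Radius of gyration: k = √(I/A) = √(7 869 / 103.2) = 8.732 cm.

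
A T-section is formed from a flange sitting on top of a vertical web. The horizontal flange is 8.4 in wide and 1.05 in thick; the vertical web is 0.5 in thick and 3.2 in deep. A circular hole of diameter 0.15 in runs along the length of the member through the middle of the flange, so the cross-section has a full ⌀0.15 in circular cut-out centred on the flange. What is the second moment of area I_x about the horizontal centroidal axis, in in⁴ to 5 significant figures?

Decompose the section into non-overlapping parts with the origin at the bottom-left of its bounding rectangle.
Flange: 8.4 × 1.05, A = 8.82 in², y = 3.725 in, Ī = 0.8103375 in⁴.
Web: 0.5 × 3.2, A = 1.6 in², y = 1.6 in, Ī = 1.365333 in⁴.
Hole (subtracted): ⌀0.15, A = 0.01767146 in², y = 3.725 in, Ī = 0.00002485049 in⁴.
Centroid: ȳ = ΣA·y / ΣA = 3.39815 in.
Transfer each piece to the horizontal centroidal axis using Ī + A·d² with d = y − 3.39815:
  flange: d = 0.3268499 in → contributes +1.752586 in⁴
  web: d = -1.79815 in → contributes +6.538683 in⁴
  hole: d = 0.3268499 in → contributes −0.001912708 in⁴
Total I = 8.289356 in⁴.

I_x ≈ 8.2894 in⁴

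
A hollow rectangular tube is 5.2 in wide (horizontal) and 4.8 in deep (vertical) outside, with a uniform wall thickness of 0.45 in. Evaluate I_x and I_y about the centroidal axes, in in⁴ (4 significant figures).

Treat the section as a set of non-overlapping primitives; coordinates are from the bounding-box lower-left.
Outer rectangle: 5.2 × 4.8, A = 24.96 in², y = 2.4 in, Ī = 47.9232 in⁴.
Inner void (subtracted): 4.3 × 3.9, A = 16.77 in², y = 2.4 in, Ī = 21.256 in⁴.
By symmetry the centroid is at mid-height, ȳ = 2.4 in.
All pieces are centred on the centroidal x-axis, so I = ΣĪ (holes subtracted) = 26.6672 in⁴.
Repeating about the centroidal y-axis gives I_y = 30.4034 in⁴.

I_x ≈ 26.67 in⁴, I_y ≈ 30.40 in⁴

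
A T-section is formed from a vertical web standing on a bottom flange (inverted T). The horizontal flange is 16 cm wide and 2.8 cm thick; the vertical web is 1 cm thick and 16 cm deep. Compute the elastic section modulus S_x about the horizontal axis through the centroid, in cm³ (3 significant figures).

S_x ≈ 94.6 cm³

Split into non-overlapping primitives; take the origin at the lower-left of the bounding box.
Flange: 16 × 2.8, A = 44.8 cm², y = 1.4 cm, Ī = 29.269 cm⁴.
Web: 1 × 16, A = 16 cm², y = 10.8 cm, Ī = 341.33 cm⁴.
Centroid: ȳ = ΣA·y / ΣA = 3.8737 cm.
Transfer each piece to the horizontal axis through the centroid using Ī + A·d² with d = y − 3.8737:
  flange: d = -2.4737 cm → contributes +303.41 cm⁴
  web: d = 6.9263 cm → contributes +1108.9 cm⁴
Total I = 1412.3 cm⁴.
Extreme fibre distance c = 14.926 cm; S = I/c = 94.62 cm³.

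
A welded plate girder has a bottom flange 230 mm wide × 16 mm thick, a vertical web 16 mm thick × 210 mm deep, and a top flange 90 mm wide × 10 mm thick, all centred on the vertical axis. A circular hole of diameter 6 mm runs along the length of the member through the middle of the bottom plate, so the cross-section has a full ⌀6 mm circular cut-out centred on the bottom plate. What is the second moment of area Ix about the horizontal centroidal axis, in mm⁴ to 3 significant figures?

Ix ≈ 5.75 × 10⁷ mm⁴

Split into non-overlapping primitives; take the origin at the lower-left of the bounding box.
Bottom plate: 230 × 16, A = 3 680 mm², y = 8 mm, Ī = 78 507 mm⁴.
Web plate: 16 × 210, A = 3 360 mm², y = 121 mm, Ī = 12 348 000 mm⁴.
Top plate: 90 × 10, A = 900 mm², y = 231 mm, Ī = 7 500 mm⁴.
Hole (subtracted): ⌀6, A = 28.274 mm², y = 8 mm, Ī = 63.617 mm⁴.
Centroid: ȳ = ΣA·y / ΣA = 81.357 mm.
Transfer each piece to the horizontal centroidal axis using Ī + A·d² with d = y − 81.357:
  bottom plate: d = -73.357 mm → contributes +19 881 473 mm⁴
  web plate: d = 39.643 mm → contributes +17 628 482 mm⁴
  top plate: d = 149.64 mm → contributes +20 161 240 mm⁴
  hole: d = -73.357 mm → contributes −152 215 mm⁴
Total I = 57 518 981 mm⁴.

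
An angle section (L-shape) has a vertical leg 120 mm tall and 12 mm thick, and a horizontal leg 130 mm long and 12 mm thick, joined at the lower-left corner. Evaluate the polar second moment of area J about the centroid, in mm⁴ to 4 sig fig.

J ≈ 8.504 × 10⁶ mm⁴

Split into non-overlapping primitives; take the origin at the lower-left of the bounding box.
Vertical leg: 12 × 120, A = 1 440 mm², y = 60 mm, Ī = 1 728 000 mm⁴.
Horizontal leg (remainder): 118 × 12, A = 1 416 mm², y = 6 mm, Ī = 16 992 mm⁴.
Centroid: ȳ = ΣA·y / ΣA = 33.2269 mm.
Transfer each piece to the centroidal x-axis using Ī + A·d² with d = y − 33.2269:
  vertical leg: d = 26.7731 mm → contributes +2 760 191 mm⁴
  horizontal leg (remainder): d = -27.2269 mm → contributes +1 066 678 mm⁴
Total I = 3 826 869 mm⁴.
For the y-axis: x̄ = 38.2269 mm.
Repeating about the centroidal y-axis gives I_y = 4 676 749 mm⁴.
Polar second moment: J = I_x + I_y = 8 503 618 mm⁴.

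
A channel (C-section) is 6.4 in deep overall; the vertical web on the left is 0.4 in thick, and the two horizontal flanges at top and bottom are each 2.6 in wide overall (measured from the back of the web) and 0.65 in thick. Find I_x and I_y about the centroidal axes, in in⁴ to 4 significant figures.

Decompose the section into non-overlapping parts with the origin at the bottom-left of its bounding rectangle.
Web: 0.4 × 6.4, A = 2.56 in², y = 3.2 in, Ī = 8.73813 in⁴.
Top flange (beyond web): 2.2 × 0.65, A = 1.43 in², y = 6.075 in, Ī = 0.0503479 in⁴.
Bottom flange (beyond web): 2.2 × 0.65, A = 1.43 in², y = 0.325 in, Ī = 0.0503479 in⁴.
By symmetry the centroid is at mid-height, ȳ = 3.2 in.
Transfer each piece to the centroidal x-axis using Ī + A·d² with d = y − 3.2:
  web: d = 0 in → contributes +8.73813 in⁴
  top flange (beyond web): d = 2.875 in → contributes +11.8702 in⁴
  bottom flange (beyond web): d = -2.875 in → contributes +11.8702 in⁴
Total I = 32.4785 in⁴.
For the y-axis: x̄ = 0.885978 in.
Repeating about the centroidal y-axis gives I_y = 3.4706 in⁴.

I_x ≈ 32.48 in⁴, I_y ≈ 3.471 in⁴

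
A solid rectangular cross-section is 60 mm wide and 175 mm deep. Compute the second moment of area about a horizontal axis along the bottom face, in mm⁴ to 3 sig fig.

I_base ≈ 1.07 × 10⁸ mm⁴

The section: 60 × 175, A = 10 500 mm², y = 87.5 mm, Ī = 26 796 875 mm⁴.
Transfer it to a horizontal axis along the bottom face using Ī + A·d² with d = y − 0:
  the section: d = 87.5 mm → contributes +107 187 500 mm⁴
Total I = 107 187 500 mm⁴.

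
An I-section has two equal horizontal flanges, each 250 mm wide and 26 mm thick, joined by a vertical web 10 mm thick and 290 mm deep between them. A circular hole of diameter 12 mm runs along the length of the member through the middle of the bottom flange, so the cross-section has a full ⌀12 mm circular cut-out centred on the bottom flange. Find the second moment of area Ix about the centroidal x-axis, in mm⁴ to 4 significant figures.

Split into non-overlapping primitives; take the origin at the lower-left of the bounding box.
Bottom flange: 250 × 26, A = 6 500 mm², y = 13 mm, Ī = 366 167 mm⁴.
Web: 10 × 290, A = 2 900 mm², y = 171 mm, Ī = 20 324 167 mm⁴.
Top flange: 250 × 26, A = 6 500 mm², y = 329 mm, Ī = 366 167 mm⁴.
Hole (subtracted): ⌀12, A = 113.097 mm², y = 13 mm, Ī = 1017.88 mm⁴.
Centroid: ȳ = ΣA·y / ΣA = 172.132 mm.
Transfer each piece to the centroidal x-axis using Ī + A·d² with d = y − 172.132:
  bottom flange: d = -159.132 mm → contributes +164 965 441 mm⁴
  web: d = -1.13191 mm → contributes +20 327 882 mm⁴
  top flange: d = 156.868 mm → contributes +160 315 548 mm⁴
  hole: d = -159.132 mm → contributes −2 864 978 mm⁴
Total I = 342 743 894 mm⁴.

Ix ≈ 3.427 × 10⁸ mm⁴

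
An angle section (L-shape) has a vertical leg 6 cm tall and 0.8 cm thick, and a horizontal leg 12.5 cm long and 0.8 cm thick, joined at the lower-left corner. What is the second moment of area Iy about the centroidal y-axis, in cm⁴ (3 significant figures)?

Split into non-overlapping primitives; take the origin at the lower-left of the bounding box.
Vertical leg: 0.8 × 6, A = 4.8 cm², x = 0.4 cm, Ī = 0.256 cm⁴.
Horizontal leg (remainder): 11.7 × 0.8, A = 9.36 cm², x = 6.65 cm, Ī = 106.77 cm⁴.
Centroid: x̄ = ΣA·x / ΣA = 4.5314 cm.
Transfer each piece to the centroidal y-axis using Ī + A·d² with d = x − 4.5314:
  vertical leg: d = -4.1314 cm → contributes +82.183 cm⁴
  horizontal leg (remainder): d = 2.1186 cm → contributes +148.79 cm⁴
Total I = 230.97 cm⁴.

Iy ≈ 231 cm⁴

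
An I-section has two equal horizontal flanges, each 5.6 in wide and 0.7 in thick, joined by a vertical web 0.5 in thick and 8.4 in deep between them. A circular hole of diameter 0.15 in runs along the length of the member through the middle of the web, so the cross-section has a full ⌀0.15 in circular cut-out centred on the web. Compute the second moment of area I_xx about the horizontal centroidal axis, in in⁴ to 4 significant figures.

I_xx ≈ 187.3 in⁴

Treat the section as a set of non-overlapping primitives; coordinates are from the bounding-box lower-left.
Bottom flange: 5.6 × 0.7, A = 3.92 in², y = 0.35 in, Ī = 0.160067 in⁴.
Web: 0.5 × 8.4, A = 4.2 in², y = 4.9 in, Ī = 24.696 in⁴.
Top flange: 5.6 × 0.7, A = 3.92 in², y = 9.45 in, Ī = 0.160067 in⁴.
Hole (subtracted): ⌀0.15, A = 0.0176715 in², y = 4.9 in, Ī = 0.0000248505 in⁴.
By symmetry the centroid is at mid-height, ȳ = 4.9 in.
Transfer each piece to the horizontal centroidal axis using Ī + A·d² with d = y − 4.9:
  bottom flange: d = -4.55 in → contributes +81.3139 in⁴
  web: d = 0 in → contributes +24.696 in⁴
  top flange: d = 4.55 in → contributes +81.3139 in⁴
  hole: d = 0 in → contributes −0.0000248505 in⁴
Total I = 187.324 in⁴.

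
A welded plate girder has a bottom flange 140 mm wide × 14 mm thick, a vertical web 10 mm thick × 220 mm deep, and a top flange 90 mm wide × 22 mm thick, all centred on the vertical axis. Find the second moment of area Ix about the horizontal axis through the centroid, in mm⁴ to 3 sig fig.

Break the section into simple shapes (no overlaps), measuring from the bottom-left corner of the bounding box.
Bottom plate: 140 × 14, A = 1 960 mm², y = 7 mm, Ī = 32 013 mm⁴.
Web plate: 10 × 220, A = 2 200 mm², y = 124 mm, Ī = 8 873 333 mm⁴.
Top plate: 90 × 22, A = 1 980 mm², y = 245 mm, Ī = 79 860 mm⁴.
Centroid: ȳ = ΣA·y / ΣA = 125.67 mm.
Transfer each piece to the horizontal axis through the centroid using Ī + A·d² with d = y − 125.67:
  bottom plate: d = -118.67 mm → contributes +27 634 318 mm⁴
  web plate: d = -1.671 mm → contributes +8 879 476 mm⁴
  top plate: d = 119.33 mm → contributes +28 273 888 mm⁴
Total I = 64 787 682 mm⁴.

Ix ≈ 6.48 × 10⁷ mm⁴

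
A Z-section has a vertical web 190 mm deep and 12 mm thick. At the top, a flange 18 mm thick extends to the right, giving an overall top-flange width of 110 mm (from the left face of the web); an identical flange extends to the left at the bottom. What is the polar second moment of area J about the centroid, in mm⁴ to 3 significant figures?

Split into non-overlapping primitives; take the origin at the lower-left of the bounding box.
Web: 12 × 190, A = 2 280 mm², y = 95 mm, Ī = 6 859 000 mm⁴.
Top flange (beyond web): 98 × 18, A = 1 764 mm², y = 181 mm, Ī = 47 628 mm⁴.
Bottom flange (beyond web): 98 × 18, A = 1 764 mm², y = 9 mm, Ī = 47 628 mm⁴.
Centroid: ȳ = ΣA·y / ΣA = 95 mm.
Transfer each piece to the centroidal x-axis using Ī + A·d² with d = y − 95:
  web: d = 0 mm → contributes +6 859 000 mm⁴
  top flange (beyond web): d = 86 mm → contributes +13 094 172 mm⁴
  bottom flange (beyond web): d = -86 mm → contributes +13 094 172 mm⁴
Total I = 33 047 344 mm⁴.
For the y-axis: x̄ = 104 mm.
Repeating about the centroidal y-axis gives I_y = 13 523 136 mm⁴.
Polar second moment: J = I_x + I_y = 46 570 480 mm⁴.

J ≈ 4.66 × 10⁷ mm⁴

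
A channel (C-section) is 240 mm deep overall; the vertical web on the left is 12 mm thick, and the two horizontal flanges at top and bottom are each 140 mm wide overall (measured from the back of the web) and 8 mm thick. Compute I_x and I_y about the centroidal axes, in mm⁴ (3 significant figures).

Decompose the section into non-overlapping parts with the origin at the bottom-left of its bounding rectangle.
Web: 12 × 240, A = 2 880 mm², y = 120 mm, Ī = 13 824 000 mm⁴.
Top flange (beyond web): 128 × 8, A = 1 024 mm², y = 236 mm, Ī = 5461.3 mm⁴.
Bottom flange (beyond web): 128 × 8, A = 1 024 mm², y = 4 mm, Ī = 5461.3 mm⁴.
By symmetry the centroid is at mid-height, ȳ = 120 mm.
Transfer each piece to the centroidal x-axis using Ī + A·d² with d = y − 120:
  web: d = 0 mm → contributes +13 824 000 mm⁴
  top flange (beyond web): d = 116 mm → contributes +13 784 405 mm⁴
  bottom flange (beyond web): d = -116 mm → contributes +13 784 405 mm⁴
Total I = 41 392 811 mm⁴.
For the y-axis: x̄ = 35.091 mm.
Repeating about the centroidal y-axis gives I_y = 8 695 490 mm⁴.

I_x ≈ 4.14 × 10⁷ mm⁴, I_y ≈ 8.70 × 10⁶ mm⁴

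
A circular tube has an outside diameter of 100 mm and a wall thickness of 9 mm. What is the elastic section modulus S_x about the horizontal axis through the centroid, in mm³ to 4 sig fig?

S_x ≈ 5.379 × 10⁴ mm³

Split into non-overlapping primitives; take the origin at the lower-left of the bounding box.
Outer circle: ⌀100, A = 7853.98 mm², y = 50 mm, Ī = 4 908 739 mm⁴.
Bore (subtracted): ⌀82, A = 5281.02 mm², y = 50 mm, Ī = 2 219 347 mm⁴.
By symmetry the centroid is at mid-height, ȳ = 50 mm.
All pieces are centred on the horizontal axis through the centroid, so I = ΣĪ (holes subtracted) = 2 689 391 mm⁴.
Extreme fibre distance c = 50 mm; S = I/c = 53787.8 mm³.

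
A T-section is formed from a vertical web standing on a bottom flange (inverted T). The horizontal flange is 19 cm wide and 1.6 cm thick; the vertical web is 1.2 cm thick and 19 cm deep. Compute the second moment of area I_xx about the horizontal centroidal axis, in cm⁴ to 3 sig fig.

Break the section into simple shapes (no overlaps), measuring from the bottom-left corner of the bounding box.
Flange: 19 × 1.6, A = 30.4 cm², y = 0.8 cm, Ī = 6.4853 cm⁴.
Web: 1.2 × 19, A = 22.8 cm², y = 11.1 cm, Ī = 685.9 cm⁴.
Centroid: ȳ = ΣA·y / ΣA = 5.2143 cm.
Transfer each piece to the horizontal centroidal axis using Ī + A·d² with d = y − 5.2143:
  flange: d = -4.4143 cm → contributes +598.86 cm⁴
  web: d = 5.8857 cm → contributes +1475.7 cm⁴
Total I = 2074.6 cm⁴.

I_xx ≈ 2070 cm⁴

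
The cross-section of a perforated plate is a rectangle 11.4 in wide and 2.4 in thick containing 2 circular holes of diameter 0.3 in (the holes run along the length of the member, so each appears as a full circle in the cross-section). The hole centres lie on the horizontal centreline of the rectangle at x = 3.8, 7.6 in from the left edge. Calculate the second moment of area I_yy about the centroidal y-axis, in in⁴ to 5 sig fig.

Treat the section as a set of non-overlapping primitives; coordinates are from the bounding-box lower-left.
Plate: 11.4 × 2.4, A = 27.36 in², x = 5.7 in, Ī = 296.3088 in⁴.
Hole 1 (subtracted): ⌀0.3, A = 0.07068583 in², x = 3.8 in, Ī = 0.0003976078 in⁴.
Hole 2 (subtracted): ⌀0.3, A = 0.07068583 in², x = 7.6 in, Ī = 0.0003976078 in⁴.
By symmetry the centroid is at mid-width, x̄ = 5.7 in.
Transfer each piece to the centroidal y-axis using Ī + A·d² with d = x − 5.7:
  plate: d = 0 in → contributes +296.3088 in⁴
  hole 1: d = -1.9 in → contributes −0.2555735 in⁴
  hole 2: d = 1.9 in → contributes −0.2555735 in⁴
Total I = 295.7977 in⁴.

I_yy ≈ 295.80 in⁴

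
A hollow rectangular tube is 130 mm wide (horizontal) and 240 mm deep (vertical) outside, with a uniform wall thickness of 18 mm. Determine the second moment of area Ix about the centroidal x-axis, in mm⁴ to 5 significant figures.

Break the section into simple shapes (no overlaps), measuring from the bottom-left corner of the bounding box.
Outer rectangle: 130 × 240, A = 31 200 mm², y = 120 mm, Ī = 149 760 000 mm⁴.
Inner void (subtracted): 94 × 204, A = 19 176 mm², y = 120 mm, Ī = 66 502 368 mm⁴.
By symmetry the centroid is at mid-height, ȳ = 120 mm.
All pieces are centred on the centroidal x-axis, so I = ΣĪ (holes subtracted) = 83 257 632 mm⁴.

Ix ≈ 8.3258 × 10⁷ mm⁴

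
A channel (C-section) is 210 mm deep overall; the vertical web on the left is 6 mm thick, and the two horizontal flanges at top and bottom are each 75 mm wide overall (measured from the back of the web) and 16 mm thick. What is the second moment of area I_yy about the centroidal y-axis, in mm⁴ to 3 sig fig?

Decompose the section into non-overlapping parts with the origin at the bottom-left of its bounding rectangle.
Web: 6 × 210, A = 1 260 mm², x = 3 mm, Ī = 3 780 mm⁴.
Top flange (beyond web): 69 × 16, A = 1 104 mm², x = 40.5 mm, Ī = 438 012 mm⁴.
Bottom flange (beyond web): 69 × 16, A = 1 104 mm², x = 40.5 mm, Ī = 438 012 mm⁴.
Centroid: x̄ = ΣA·x / ΣA = 26.875 mm.
Transfer each piece to the centroidal y-axis using Ī + A·d² with d = x − 26.875:
  web: d = -23.875 mm → contributes +722 026 mm⁴
  top flange (beyond web): d = 13.625 mm → contributes +642 946 mm⁴
  bottom flange (beyond web): d = 13.625 mm → contributes +642 946 mm⁴
Total I = 2 007 918 mm⁴.

I_yy ≈ 2.01 × 10⁶ mm⁴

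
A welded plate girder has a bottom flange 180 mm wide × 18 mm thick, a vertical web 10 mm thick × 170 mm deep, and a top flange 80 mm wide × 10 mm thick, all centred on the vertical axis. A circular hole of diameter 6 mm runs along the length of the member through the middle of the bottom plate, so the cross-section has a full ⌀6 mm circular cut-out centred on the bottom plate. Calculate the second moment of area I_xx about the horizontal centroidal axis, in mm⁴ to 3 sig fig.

I_xx ≈ 2.98 × 10⁷ mm⁴

Split into non-overlapping primitives; take the origin at the lower-left of the bounding box.
Bottom plate: 180 × 18, A = 3 240 mm², y = 9 mm, Ī = 87 480 mm⁴.
Web plate: 10 × 170, A = 1 700 mm², y = 103 mm, Ī = 4 094 167 mm⁴.
Top plate: 80 × 10, A = 800 mm², y = 193 mm, Ī = 6666.7 mm⁴.
Hole (subtracted): ⌀6, A = 28.274 mm², y = 9 mm, Ī = 63.617 mm⁴.
Centroid: ȳ = ΣA·y / ΣA = 62.749 mm.
Transfer each piece to the horizontal centroidal axis using Ī + A·d² with d = y − 62.749:
  bottom plate: d = -53.749 mm → contributes +9 447 722 mm⁴
  web plate: d = 40.251 mm → contributes +6 848 399 mm⁴
  top plate: d = 130.25 mm → contributes +13 578 908 mm⁴
  hole: d = -53.749 mm → contributes −81 747 mm⁴
Total I = 29 793 282 mm⁴.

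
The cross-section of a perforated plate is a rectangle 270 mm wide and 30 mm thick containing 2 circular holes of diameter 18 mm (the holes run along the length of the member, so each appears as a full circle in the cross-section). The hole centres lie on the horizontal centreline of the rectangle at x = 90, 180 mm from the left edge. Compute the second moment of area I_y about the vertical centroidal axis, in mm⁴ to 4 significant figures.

Treat the section as a set of non-overlapping primitives; coordinates are from the bounding-box lower-left.
Plate: 270 × 30, A = 8 100 mm², x = 135 mm, Ī = 49 207 500 mm⁴.
Hole 1 (subtracted): ⌀18, A = 254.469 mm², x = 90 mm, Ī = 5 153 mm⁴.
Hole 2 (subtracted): ⌀18, A = 254.469 mm², x = 180 mm, Ī = 5 153 mm⁴.
By symmetry the centroid is at mid-width, x̄ = 135 mm.
Transfer each piece to the vertical centroidal axis using Ī + A·d² with d = x − 135:
  plate: d = 0 mm → contributes +49 207 500 mm⁴
  hole 1: d = -45 mm → contributes −520 453 mm⁴
  hole 2: d = 45 mm → contributes −520 453 mm⁴
Total I = 48 166 595 mm⁴.

I_y ≈ 4.817 × 10⁷ mm⁴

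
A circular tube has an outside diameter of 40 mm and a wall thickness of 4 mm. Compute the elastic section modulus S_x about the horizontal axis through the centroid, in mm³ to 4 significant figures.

S_x ≈ 3710 mm³

Decompose the section into non-overlapping parts with the origin at the bottom-left of its bounding rectangle.
Outer circle: ⌀40, A = 1256.64 mm², y = 20 mm, Ī = 125 664 mm⁴.
Bore (subtracted): ⌀32, A = 804.248 mm², y = 20 mm, Ī = 51471.9 mm⁴.
By symmetry the centroid is at mid-height, ȳ = 20 mm.
All pieces are centred on the horizontal axis through the centroid, so I = ΣĪ (holes subtracted) = 74191.9 mm⁴.
Extreme fibre distance c = 20 mm; S = I/c = 3709.59 mm³.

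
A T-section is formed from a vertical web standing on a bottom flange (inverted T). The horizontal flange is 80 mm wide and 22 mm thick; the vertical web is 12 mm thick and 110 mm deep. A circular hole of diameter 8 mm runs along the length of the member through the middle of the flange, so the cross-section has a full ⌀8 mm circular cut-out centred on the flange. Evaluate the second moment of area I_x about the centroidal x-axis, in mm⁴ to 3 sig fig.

Split into non-overlapping primitives; take the origin at the lower-left of the bounding box.
Flange: 80 × 22, A = 1 760 mm², y = 11 mm, Ī = 70 987 mm⁴.
Web: 12 × 110, A = 1 320 mm², y = 77 mm, Ī = 1 331 000 mm⁴.
Hole (subtracted): ⌀8, A = 50.265 mm², y = 11 mm, Ī = 201.06 mm⁴.
Centroid: ȳ = ΣA·y / ΣA = 39.755 mm.
Transfer each piece to the centroidal x-axis using Ī + A·d² with d = y − 39.755:
  flange: d = -28.755 mm → contributes +1 526 242 mm⁴
  web: d = 37.245 mm → contributes +3 162 091 mm⁴
  hole: d = -28.755 mm → contributes −41 763 mm⁴
Total I = 4 646 570 mm⁴.

I_x ≈ 4.65 × 10⁶ mm⁴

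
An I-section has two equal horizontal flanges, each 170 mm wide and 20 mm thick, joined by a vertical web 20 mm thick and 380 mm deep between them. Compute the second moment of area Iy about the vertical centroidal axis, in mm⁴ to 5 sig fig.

Break the section into simple shapes (no overlaps), measuring from the bottom-left corner of the bounding box.
Bottom flange: 170 × 20, A = 3 400 mm², x = 85 mm, Ī = 8 188 333 mm⁴.
Web: 20 × 380, A = 7 600 mm², x = 85 mm, Ī = 253333.3 mm⁴.
Top flange: 170 × 20, A = 3 400 mm², x = 85 mm, Ī = 8 188 333 mm⁴.
By symmetry the centroid is at mid-width, x̄ = 85 mm.
All pieces are centred on the vertical centroidal axis, so I = ΣĪ = 16 630 000 mm⁴.

Iy ≈ 1.6630 × 10⁷ mm⁴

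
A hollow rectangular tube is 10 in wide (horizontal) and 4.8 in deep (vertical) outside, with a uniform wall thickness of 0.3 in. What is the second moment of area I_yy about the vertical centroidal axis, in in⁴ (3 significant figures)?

I_yy ≈ 109 in⁴

Split into non-overlapping primitives; take the origin at the lower-left of the bounding box.
Outer rectangle: 10 × 4.8, A = 48 in², x = 5 in, Ī = 400 in⁴.
Inner void (subtracted): 9.4 × 4.2, A = 39.48 in², x = 5 in, Ī = 290.7 in⁴.
By symmetry the centroid is at mid-width, x̄ = 5 in.
All pieces are centred on the vertical centroidal axis, so I = ΣĪ (holes subtracted) = 109.3 in⁴.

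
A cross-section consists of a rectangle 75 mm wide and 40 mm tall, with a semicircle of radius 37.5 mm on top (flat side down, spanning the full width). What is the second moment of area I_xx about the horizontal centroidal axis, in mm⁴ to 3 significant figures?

I_xx ≈ 2.26 × 10⁶ mm⁴

Break the section into simple shapes (no overlaps), measuring from the bottom-left corner of the bounding box.
Rectangular body: 75 × 40, A = 3 000 mm², y = 20 mm, Ī = 400 000 mm⁴.
Semicircular cap: semicircle r = 37.5, A = 2208.9 mm², y = 55.915 mm, Ī = 217 049 mm⁴.
Centroid: ȳ = ΣA·y / ΣA = 35.231 mm.
Transfer each piece to the horizontal centroidal axis using Ī + A·d² with d = y − 35.231:
  rectangular body: d = -15.231 mm → contributes +1 095 909 mm⁴
  semicircular cap: d = 20.685 mm → contributes +1 162 178 mm⁴
Total I = 2 258 087 mm⁴.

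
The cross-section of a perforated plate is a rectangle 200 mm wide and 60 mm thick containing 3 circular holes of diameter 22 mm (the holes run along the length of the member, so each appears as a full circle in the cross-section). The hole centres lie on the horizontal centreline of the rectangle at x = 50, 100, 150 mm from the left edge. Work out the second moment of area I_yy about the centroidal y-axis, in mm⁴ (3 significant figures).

Split into non-overlapping primitives; take the origin at the lower-left of the bounding box.
Plate: 200 × 60, A = 12 000 mm², x = 100 mm, Ī = 40 000 000 mm⁴.
Hole 1 (subtracted): ⌀22, A = 380.13 mm², x = 50 mm, Ī = 11 499 mm⁴.
Hole 2 (subtracted): ⌀22, A = 380.13 mm², x = 100 mm, Ī = 11 499 mm⁴.
Hole 3 (subtracted): ⌀22, A = 380.13 mm², x = 150 mm, Ī = 11 499 mm⁴.
By symmetry the centroid is at mid-width, x̄ = 100 mm.
Transfer each piece to the centroidal y-axis using Ī + A·d² with d = x − 100:
  plate: d = 0 mm → contributes +40 000 000 mm⁴
  hole 1: d = -50 mm → contributes −961 831 mm⁴
  hole 2: d = 0 mm → contributes −11 499 mm⁴
  hole 3: d = 50 mm → contributes −961 831 mm⁴
Total I = 38 064 839 mm⁴.

I_yy ≈ 3.81 × 10⁷ mm⁴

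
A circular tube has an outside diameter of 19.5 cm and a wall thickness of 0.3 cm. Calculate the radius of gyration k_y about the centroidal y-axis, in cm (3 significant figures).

Treat the section as a set of non-overlapping primitives; coordinates are from the bounding-box lower-left.
Outer circle: ⌀19.5, A = 298.65 cm², x = 9.75 cm, Ī = 7097.5 cm⁴.
Bore (subtracted): ⌀18.9, A = 280.55 cm², x = 9.75 cm, Ī = 6263.5 cm⁴.
By symmetry the centroid is at mid-width, x̄ = 9.75 cm.
All pieces are centred on the centroidal y-axis, so I = ΣĪ (holes subtracted) = 834.05 cm⁴.
Radius of gyration: k = √(I/A) = √(834.05 / 18.096) = 6.7891 cm.

k_y ≈ 6.79 cm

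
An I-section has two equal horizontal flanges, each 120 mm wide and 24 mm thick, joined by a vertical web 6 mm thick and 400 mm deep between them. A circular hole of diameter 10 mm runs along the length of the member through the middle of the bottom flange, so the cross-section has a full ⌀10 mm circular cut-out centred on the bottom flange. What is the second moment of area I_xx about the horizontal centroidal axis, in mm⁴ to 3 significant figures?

I_xx ≈ 2.88 × 10⁸ mm⁴

Treat the section as a set of non-overlapping primitives; coordinates are from the bounding-box lower-left.
Bottom flange: 120 × 24, A = 2 880 mm², y = 12 mm, Ī = 138 240 mm⁴.
Web: 6 × 400, A = 2 400 mm², y = 224 mm, Ī = 32 000 000 mm⁴.
Top flange: 120 × 24, A = 2 880 mm², y = 436 mm, Ī = 138 240 mm⁴.
Hole (subtracted): ⌀10, A = 78.54 mm², y = 12 mm, Ī = 490.87 mm⁴.
Centroid: ȳ = ΣA·y / ΣA = 226.06 mm.
Transfer each piece to the horizontal centroidal axis using Ī + A·d² with d = y − 226.06:
  bottom flange: d = -214.06 mm → contributes +132 105 090 mm⁴
  web: d = -2.0603 mm → contributes +32 010 188 mm⁴
  top flange: d = 209.94 mm → contributes +127 073 280 mm⁴
  hole: d = -214.06 mm → contributes −3 599 328 mm⁴
Total I = 287 589 230 mm⁴.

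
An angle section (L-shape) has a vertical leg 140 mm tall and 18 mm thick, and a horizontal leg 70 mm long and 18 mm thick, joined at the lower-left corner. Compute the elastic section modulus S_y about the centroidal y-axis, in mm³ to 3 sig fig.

Break the section into simple shapes (no overlaps), measuring from the bottom-left corner of the bounding box.
Vertical leg: 18 × 140, A = 2 520 mm², x = 9 mm, Ī = 68 040 mm⁴.
Horizontal leg (remainder): 52 × 18, A = 936 mm², x = 44 mm, Ī = 210 912 mm⁴.
Centroid: x̄ = ΣA·x / ΣA = 18.479 mm.
Transfer each piece to the centroidal y-axis using Ī + A·d² with d = x − 18.479:
  vertical leg: d = -9.4792 mm → contributes +294 474 mm⁴
  horizontal leg (remainder): d = 25.521 mm → contributes +820 541 mm⁴
Total I = 1 115 015 mm⁴.
Extreme fibre distance c = 51.521 mm; S = I/c = 21 642 mm³.

S_y ≈ 2.16 × 10⁴ mm³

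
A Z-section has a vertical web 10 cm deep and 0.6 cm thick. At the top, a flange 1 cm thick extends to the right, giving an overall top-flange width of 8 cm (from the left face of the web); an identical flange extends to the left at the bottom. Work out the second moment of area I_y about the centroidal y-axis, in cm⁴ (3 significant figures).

Treat the section as a set of non-overlapping primitives; coordinates are from the bounding-box lower-left.
Web: 0.6 × 10, A = 6 cm², x = 7.7 cm, Ī = 0.18 cm⁴.
Top flange (beyond web): 7.4 × 1, A = 7.4 cm², x = 11.7 cm, Ī = 33.769 cm⁴.
Bottom flange (beyond web): 7.4 × 1, A = 7.4 cm², x = 3.7 cm, Ī = 33.769 cm⁴.
Centroid: x̄ = ΣA·x / ΣA = 7.7 cm.
Transfer each piece to the centroidal y-axis using Ī + A·d² with d = x − 7.7:
  web: d = 0 cm → contributes +0.18 cm⁴
  top flange (beyond web): d = 4 cm → contributes +152.17 cm⁴
  bottom flange (beyond web): d = -4 cm → contributes +152.17 cm⁴
Total I = 304.52 cm⁴.

I_y ≈ 305 cm⁴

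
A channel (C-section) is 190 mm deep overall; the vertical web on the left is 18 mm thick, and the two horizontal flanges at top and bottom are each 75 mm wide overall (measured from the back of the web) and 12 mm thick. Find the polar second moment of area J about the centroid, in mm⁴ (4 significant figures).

Break the section into simple shapes (no overlaps), measuring from the bottom-left corner of the bounding box.
Web: 18 × 190, A = 3 420 mm², y = 95 mm, Ī = 10 288 500 mm⁴.
Top flange (beyond web): 57 × 12, A = 684 mm², y = 184 mm, Ī = 8 208 mm⁴.
Bottom flange (beyond web): 57 × 12, A = 684 mm², y = 6 mm, Ī = 8 208 mm⁴.
By symmetry the centroid is at mid-height, ȳ = 95 mm.
Transfer each piece to the centroidal x-axis using Ī + A·d² with d = y − 95:
  web: d = 0 mm → contributes +10 288 500 mm⁴
  top flange (beyond web): d = 89 mm → contributes +5 426 172 mm⁴
  bottom flange (beyond web): d = -89 mm → contributes +5 426 172 mm⁴
Total I = 21 140 844 mm⁴.
For the y-axis: x̄ = 19.7143 mm.
Repeating about the centroidal y-axis gives I_y = 1 836 833 mm⁴.
Polar second moment: J = I_x + I_y = 22 977 677 mm⁴.

J ≈ 2.298 × 10⁷ mm⁴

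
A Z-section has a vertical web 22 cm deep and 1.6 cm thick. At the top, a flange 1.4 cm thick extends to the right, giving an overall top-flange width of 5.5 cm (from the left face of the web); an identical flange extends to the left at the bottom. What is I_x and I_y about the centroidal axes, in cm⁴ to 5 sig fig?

Break the section into simple shapes (no overlaps), measuring from the bottom-left corner of the bounding box.
Web: 1.6 × 22, A = 35.2 cm², y = 11 cm, Ī = 1419.733 cm⁴.
Top flange (beyond web): 3.9 × 1.4, A = 5.46 cm², y = 21.3 cm, Ī = 0.8918 cm⁴.
Bottom flange (beyond web): 3.9 × 1.4, A = 5.46 cm², y = 0.7 cm, Ī = 0.8918 cm⁴.
Centroid: ȳ = ΣA·y / ΣA = 11 cm.
Transfer each piece to the centroidal x-axis using Ī + A·d² with d = y − 11:
  web: d = 0 cm → contributes +1419.733 cm⁴
  top flange (beyond web): d = 10.3 cm → contributes +580.1432 cm⁴
  bottom flange (beyond web): d = -10.3 cm → contributes +580.1432 cm⁴
Total I = 2580.02 cm⁴.
For the y-axis: x̄ = 4.7 cm.
Repeating about the centroidal y-axis gives I_y = 103.9329 cm⁴.

I_x ≈ 2580.0 cm⁴, I_y ≈ 103.93 cm⁴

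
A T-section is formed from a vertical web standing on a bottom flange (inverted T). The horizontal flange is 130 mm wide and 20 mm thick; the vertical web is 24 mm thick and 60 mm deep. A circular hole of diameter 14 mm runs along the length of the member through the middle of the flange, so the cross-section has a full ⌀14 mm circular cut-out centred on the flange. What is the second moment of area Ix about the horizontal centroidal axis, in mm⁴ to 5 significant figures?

Break the section into simple shapes (no overlaps), measuring from the bottom-left corner of the bounding box.
Flange: 130 × 20, A = 2 600 mm², y = 10 mm, Ī = 86666.67 mm⁴.
Web: 24 × 60, A = 1 440 mm², y = 50 mm, Ī = 432 000 mm⁴.
Hole (subtracted): ⌀14, A = 153.938 mm², y = 10 mm, Ī = 1885.741 mm⁴.
Centroid: ȳ = ΣA·y / ΣA = 24.8222 mm.
Transfer each piece to the horizontal centroidal axis using Ī + A·d² with d = y − 24.8222:
  flange: d = -14.8222 mm → contributes +657880.7 mm⁴
  web: d = 25.1778 mm → contributes +1 344 847 mm⁴
  hole: d = -14.8222 mm → contributes −35705.58 mm⁴
Total I = 1 967 022 mm⁴.

Ix ≈ 1.9670 × 10⁶ mm⁴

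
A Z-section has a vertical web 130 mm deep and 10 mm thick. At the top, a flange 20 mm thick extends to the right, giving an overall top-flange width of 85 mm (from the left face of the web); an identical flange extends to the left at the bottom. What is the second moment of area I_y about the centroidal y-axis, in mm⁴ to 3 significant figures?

I_y ≈ 6.84 × 10⁶ mm⁴

Treat the section as a set of non-overlapping primitives; coordinates are from the bounding-box lower-left.
Web: 10 × 130, A = 1 300 mm², x = 80 mm, Ī = 10 833 mm⁴.
Top flange (beyond web): 75 × 20, A = 1 500 mm², x = 122.5 mm, Ī = 703 125 mm⁴.
Bottom flange (beyond web): 75 × 20, A = 1 500 mm², x = 37.5 mm, Ī = 703 125 mm⁴.
Centroid: x̄ = ΣA·x / ΣA = 80 mm.
Transfer each piece to the centroidal y-axis using Ī + A·d² with d = x − 80:
  web: d = 0 mm → contributes +10 833 mm⁴
  top flange (beyond web): d = 42.5 mm → contributes +3 412 500 mm⁴
  bottom flange (beyond web): d = -42.5 mm → contributes +3 412 500 mm⁴
Total I = 6 835 833 mm⁴.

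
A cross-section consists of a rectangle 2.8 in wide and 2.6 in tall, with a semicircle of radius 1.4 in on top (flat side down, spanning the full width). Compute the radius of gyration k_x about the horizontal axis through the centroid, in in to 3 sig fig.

Split into non-overlapping primitives; take the origin at the lower-left of the bounding box.
Rectangular body: 2.8 × 2.6, A = 7.28 in², y = 1.3 in, Ī = 4.1011 in⁴.
Semicircular cap: semicircle r = 1.4, A = 3.0788 in², y = 3.1942 in, Ī = 0.42164 in⁴.
Centroid: ȳ = ΣA·y / ΣA = 1.863 in.
Transfer each piece to the horizontal axis through the centroid using Ī + A·d² with d = y − 1.863:
  rectangular body: d = -0.56297 in → contributes +6.4084 in⁴
  semicircular cap: d = 1.3312 in → contributes +5.8775 in⁴
Total I = 12.286 in⁴.
Radius of gyration: k = √(I/A) = √(12.286 / 10.359) = 1.0891 in.

k_x ≈ 1.09 in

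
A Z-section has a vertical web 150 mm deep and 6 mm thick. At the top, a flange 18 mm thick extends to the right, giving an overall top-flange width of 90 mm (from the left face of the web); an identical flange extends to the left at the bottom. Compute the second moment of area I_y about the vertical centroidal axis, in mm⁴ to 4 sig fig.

Split into non-overlapping primitives; take the origin at the lower-left of the bounding box.
Web: 6 × 150, A = 900 mm², x = 87 mm, Ī = 2 700 mm⁴.
Top flange (beyond web): 84 × 18, A = 1 512 mm², x = 132 mm, Ī = 889 056 mm⁴.
Bottom flange (beyond web): 84 × 18, A = 1 512 mm², x = 42 mm, Ī = 889 056 mm⁴.
Centroid: x̄ = ΣA·x / ΣA = 87 mm.
Transfer each piece to the vertical centroidal axis using Ī + A·d² with d = x − 87:
  web: d = 0 mm → contributes +2 700 mm⁴
  top flange (beyond web): d = 45 mm → contributes +3 950 856 mm⁴
  bottom flange (beyond web): d = -45 mm → contributes +3 950 856 mm⁴
Total I = 7 904 412 mm⁴.

I_y ≈ 7.904 × 10⁶ mm⁴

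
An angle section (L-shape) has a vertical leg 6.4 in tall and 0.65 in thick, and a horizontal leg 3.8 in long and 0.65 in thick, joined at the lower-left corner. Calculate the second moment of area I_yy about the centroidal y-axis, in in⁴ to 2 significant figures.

I_yy ≈ 6.8 in⁴

Treat the section as a set of non-overlapping primitives; coordinates are from the bounding-box lower-left.
Vertical leg: 0.65 × 6.4, A = 4.16 in², x = 0.325 in, Ī = 0.1465 in⁴.
Horizontal leg (remainder): 3.15 × 0.65, A = 2.048 in², x = 2.225 in, Ī = 1.693 in⁴.
Centroid: x̄ = ΣA·x / ΣA = 0.9517 in.
Transfer each piece to the centroidal y-axis using Ī + A·d² with d = x − 0.9517:
  vertical leg: d = -0.6267 in → contributes +1.78 in⁴
  horizontal leg (remainder): d = 1.273 in → contributes +5.013 in⁴
Total I = 6.793 in⁴.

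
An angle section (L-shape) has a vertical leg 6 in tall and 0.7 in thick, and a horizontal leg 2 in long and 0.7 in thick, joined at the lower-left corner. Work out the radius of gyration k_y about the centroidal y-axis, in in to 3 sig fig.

k_y ≈ 0.453 in

Break the section into simple shapes (no overlaps), measuring from the bottom-left corner of the bounding box.
Vertical leg: 0.7 × 6, A = 4.2 in², x = 0.35 in, Ī = 0.1715 in⁴.
Horizontal leg (remainder): 1.3 × 0.7, A = 0.91 in², x = 1.35 in, Ī = 0.12816 in⁴.
Centroid: x̄ = ΣA·x / ΣA = 0.52808 in.
Transfer each piece to the centroidal y-axis using Ī + A·d² with d = x − 0.52808:
  vertical leg: d = -0.17808 in → contributes +0.3047 in⁴
  horizontal leg (remainder): d = 0.82192 in → contributes +0.74291 in⁴
Total I = 1.0476 in⁴.
Radius of gyration: k = √(I/A) = √(1.0476 / 5.11) = 0.45278 in.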